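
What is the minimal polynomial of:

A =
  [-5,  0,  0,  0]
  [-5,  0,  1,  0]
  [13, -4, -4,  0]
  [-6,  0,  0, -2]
x^3 + 9*x^2 + 24*x + 20

The characteristic polynomial is χ_A(x) = (x + 2)^3*(x + 5), so the eigenvalues are known. The minimal polynomial is
  m_A(x) = Π_λ (x − λ)^{k_λ}
where k_λ is the size of the *largest* Jordan block for λ (equivalently, the smallest k with (A − λI)^k v = 0 for every generalised eigenvector v of λ).

  λ = -5: largest Jordan block has size 1, contributing (x + 5)
  λ = -2: largest Jordan block has size 2, contributing (x + 2)^2

So m_A(x) = (x + 2)^2*(x + 5) = x^3 + 9*x^2 + 24*x + 20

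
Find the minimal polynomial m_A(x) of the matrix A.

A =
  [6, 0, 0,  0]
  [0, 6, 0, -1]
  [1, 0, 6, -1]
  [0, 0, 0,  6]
x^2 - 12*x + 36

The characteristic polynomial is χ_A(x) = (x - 6)^4, so the eigenvalues are known. The minimal polynomial is
  m_A(x) = Π_λ (x − λ)^{k_λ}
where k_λ is the size of the *largest* Jordan block for λ (equivalently, the smallest k with (A − λI)^k v = 0 for every generalised eigenvector v of λ).

  λ = 6: largest Jordan block has size 2, contributing (x − 6)^2

So m_A(x) = (x - 6)^2 = x^2 - 12*x + 36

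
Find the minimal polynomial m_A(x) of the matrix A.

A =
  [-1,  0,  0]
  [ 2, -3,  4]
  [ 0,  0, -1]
x^2 + 4*x + 3

The characteristic polynomial is χ_A(x) = (x + 1)^2*(x + 3), so the eigenvalues are known. The minimal polynomial is
  m_A(x) = Π_λ (x − λ)^{k_λ}
where k_λ is the size of the *largest* Jordan block for λ (equivalently, the smallest k with (A − λI)^k v = 0 for every generalised eigenvector v of λ).

  λ = -3: largest Jordan block has size 1, contributing (x + 3)
  λ = -1: largest Jordan block has size 1, contributing (x + 1)

So m_A(x) = (x + 1)*(x + 3) = x^2 + 4*x + 3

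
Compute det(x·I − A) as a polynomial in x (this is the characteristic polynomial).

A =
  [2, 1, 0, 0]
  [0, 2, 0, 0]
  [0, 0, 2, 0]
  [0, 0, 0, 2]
x^4 - 8*x^3 + 24*x^2 - 32*x + 16

Expanding det(x·I − A) (e.g. by cofactor expansion or by noting that A is similar to its Jordan form J, which has the same characteristic polynomial as A) gives
  χ_A(x) = x^4 - 8*x^3 + 24*x^2 - 32*x + 16
which factors as (x - 2)^4. The eigenvalues (with algebraic multiplicities) are λ = 2 with multiplicity 4.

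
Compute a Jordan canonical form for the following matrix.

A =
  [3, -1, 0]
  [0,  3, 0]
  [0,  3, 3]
J_2(3) ⊕ J_1(3)

The characteristic polynomial is
  det(x·I − A) = x^3 - 9*x^2 + 27*x - 27 = (x - 3)^3

Eigenvalues and multiplicities (the geometric multiplicity of λ is n − rank(A − λI), which equals the number of Jordan blocks for λ):
  λ = 3: algebraic multiplicity = 3, geometric multiplicity = 2

Determining the block sizes for each eigenvalue:
  λ = 3: 2 blocks summing to 3 forces exactly one block of size 2 and the rest size 1 → block sizes [2, 1]

Assembling the blocks gives a Jordan form
J =
  [3, 1, 0]
  [0, 3, 0]
  [0, 0, 3]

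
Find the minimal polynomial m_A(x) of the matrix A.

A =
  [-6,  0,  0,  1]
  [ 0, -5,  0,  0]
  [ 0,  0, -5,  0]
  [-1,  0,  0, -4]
x^2 + 10*x + 25

The characteristic polynomial is χ_A(x) = (x + 5)^4, so the eigenvalues are known. The minimal polynomial is
  m_A(x) = Π_λ (x − λ)^{k_λ}
where k_λ is the size of the *largest* Jordan block for λ (equivalently, the smallest k with (A − λI)^k v = 0 for every generalised eigenvector v of λ).

  λ = -5: largest Jordan block has size 2, contributing (x + 5)^2

So m_A(x) = (x + 5)^2 = x^2 + 10*x + 25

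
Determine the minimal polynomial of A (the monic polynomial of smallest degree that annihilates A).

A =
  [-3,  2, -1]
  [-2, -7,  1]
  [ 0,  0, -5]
x^2 + 10*x + 25

The characteristic polynomial is χ_A(x) = (x + 5)^3, so the eigenvalues are known. The minimal polynomial is
  m_A(x) = Π_λ (x − λ)^{k_λ}
where k_λ is the size of the *largest* Jordan block for λ (equivalently, the smallest k with (A − λI)^k v = 0 for every generalised eigenvector v of λ).

  λ = -5: largest Jordan block has size 2, contributing (x + 5)^2

So m_A(x) = (x + 5)^2 = x^2 + 10*x + 25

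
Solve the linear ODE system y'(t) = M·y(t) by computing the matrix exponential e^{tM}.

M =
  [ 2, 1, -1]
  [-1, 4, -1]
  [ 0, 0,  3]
e^{tM} =
  [-t*exp(3*t) + exp(3*t), t*exp(3*t), -t*exp(3*t)]
  [-t*exp(3*t), t*exp(3*t) + exp(3*t), -t*exp(3*t)]
  [0, 0, exp(3*t)]

Strategy: write M = P · J · P⁻¹ where J is a Jordan canonical form, so e^{tM} = P · e^{tJ} · P⁻¹, and e^{tJ} can be computed block-by-block.

M has Jordan form
J =
  [3, 1, 0]
  [0, 3, 0]
  [0, 0, 3]
(up to reordering of blocks).

Per-block formulas:
  For a 2×2 Jordan block J_2(3): exp(t · J_2(3)) = e^(3t)·(I + t·N), where N is the 2×2 nilpotent shift.
  For a 1×1 block at λ = 3: exp(t · [3]) = [e^(3t)].

After assembling e^{tJ} and conjugating by P, we get:

e^{tM} =
  [-t*exp(3*t) + exp(3*t), t*exp(3*t), -t*exp(3*t)]
  [-t*exp(3*t), t*exp(3*t) + exp(3*t), -t*exp(3*t)]
  [0, 0, exp(3*t)]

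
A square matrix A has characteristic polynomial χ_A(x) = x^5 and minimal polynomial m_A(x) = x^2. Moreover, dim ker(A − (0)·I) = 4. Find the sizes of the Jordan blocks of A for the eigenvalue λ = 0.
Block sizes for λ = 0: [2, 1, 1, 1]

Step 1 — from the characteristic polynomial, algebraic multiplicity of λ = 0 is 5. From dim ker(A − (0)·I) = 4, there are exactly 4 Jordan blocks for λ = 0.
Step 2 — from the minimal polynomial, the factor (x − 0)^2 tells us the largest block for λ = 0 has size 2.
Step 3 — with total size 5, 4 blocks, and largest block 2, the block sizes (in nonincreasing order) are [2, 1, 1, 1].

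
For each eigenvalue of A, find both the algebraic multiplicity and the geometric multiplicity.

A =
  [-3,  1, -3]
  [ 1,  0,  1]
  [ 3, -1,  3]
λ = 0: alg = 3, geom = 1

Step 1 — factor the characteristic polynomial to read off the algebraic multiplicities:
  χ_A(x) = x^3

Step 2 — compute geometric multiplicities via the rank-nullity identity g(λ) = n − rank(A − λI):
  rank(A − (0)·I) = 2, so dim ker(A − (0)·I) = n − 2 = 1

Summary:
  λ = 0: algebraic multiplicity = 3, geometric multiplicity = 1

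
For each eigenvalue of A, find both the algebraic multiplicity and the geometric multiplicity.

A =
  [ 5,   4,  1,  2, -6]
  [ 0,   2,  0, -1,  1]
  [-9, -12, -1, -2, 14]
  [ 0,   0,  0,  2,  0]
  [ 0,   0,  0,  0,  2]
λ = 2: alg = 5, geom = 3

Step 1 — factor the characteristic polynomial to read off the algebraic multiplicities:
  χ_A(x) = (x - 2)^5

Step 2 — compute geometric multiplicities via the rank-nullity identity g(λ) = n − rank(A − λI):
  rank(A − (2)·I) = 2, so dim ker(A − (2)·I) = n − 2 = 3

Summary:
  λ = 2: algebraic multiplicity = 5, geometric multiplicity = 3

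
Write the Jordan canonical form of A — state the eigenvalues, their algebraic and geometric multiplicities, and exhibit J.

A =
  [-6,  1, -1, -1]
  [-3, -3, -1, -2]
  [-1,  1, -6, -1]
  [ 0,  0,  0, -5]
J_3(-5) ⊕ J_1(-5)

The characteristic polynomial is
  det(x·I − A) = x^4 + 20*x^3 + 150*x^2 + 500*x + 625 = (x + 5)^4

Eigenvalues and multiplicities (the geometric multiplicity of λ is n − rank(A − λI), which equals the number of Jordan blocks for λ):
  λ = -5: algebraic multiplicity = 4, geometric multiplicity = 2

Determining the block sizes for each eigenvalue:
  λ = -5: with am = 4 and gm = 2, the partition is not yet determined (e.g. several partitions of 4 into 2 parts exist). Let N = A − (-5)·I. Computing rank(N^1) = 2, rank(N^2) = 1, rank(N^3) = 0; the number of blocks of size ≥ j is rank(N^{j−1}) − rank(N^j), giving [2, 1, 1]. So we have 1 block(s) of size 3, 1 block(s) of size 1 → block sizes [3, 1]

Assembling the blocks gives a Jordan form
J =
  [-5,  1,  0,  0]
  [ 0, -5,  1,  0]
  [ 0,  0, -5,  0]
  [ 0,  0,  0, -5]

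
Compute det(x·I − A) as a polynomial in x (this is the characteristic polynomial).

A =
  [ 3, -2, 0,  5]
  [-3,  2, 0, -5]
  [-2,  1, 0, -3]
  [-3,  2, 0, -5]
x^4

Expanding det(x·I − A) (e.g. by cofactor expansion or by noting that A is similar to its Jordan form J, which has the same characteristic polynomial as A) gives
  χ_A(x) = x^4
which factors as x^4. The eigenvalues (with algebraic multiplicities) are λ = 0 with multiplicity 4.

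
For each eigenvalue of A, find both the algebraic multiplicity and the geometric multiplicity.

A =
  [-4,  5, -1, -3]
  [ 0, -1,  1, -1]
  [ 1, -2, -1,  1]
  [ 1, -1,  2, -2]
λ = -2: alg = 4, geom = 2

Step 1 — factor the characteristic polynomial to read off the algebraic multiplicities:
  χ_A(x) = (x + 2)^4

Step 2 — compute geometric multiplicities via the rank-nullity identity g(λ) = n − rank(A − λI):
  rank(A − (-2)·I) = 2, so dim ker(A − (-2)·I) = n − 2 = 2

Summary:
  λ = -2: algebraic multiplicity = 4, geometric multiplicity = 2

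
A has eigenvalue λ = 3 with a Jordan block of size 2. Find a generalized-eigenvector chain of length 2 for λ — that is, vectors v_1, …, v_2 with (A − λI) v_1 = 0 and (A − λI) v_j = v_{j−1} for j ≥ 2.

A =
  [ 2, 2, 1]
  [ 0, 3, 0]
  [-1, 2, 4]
A Jordan chain for λ = 3 of length 2:
v_1 = (-1, 0, -1)ᵀ
v_2 = (1, 0, 0)ᵀ

Let N = A − (3)·I. We want v_2 with N^2 v_2 = 0 but N^1 v_2 ≠ 0; then v_{j-1} := N · v_j for j = 2, …, 2.

Pick v_2 = (1, 0, 0)ᵀ.
Then v_1 = N · v_2 = (-1, 0, -1)ᵀ.

Sanity check: (A − (3)·I) v_1 = (0, 0, 0)ᵀ = 0. ✓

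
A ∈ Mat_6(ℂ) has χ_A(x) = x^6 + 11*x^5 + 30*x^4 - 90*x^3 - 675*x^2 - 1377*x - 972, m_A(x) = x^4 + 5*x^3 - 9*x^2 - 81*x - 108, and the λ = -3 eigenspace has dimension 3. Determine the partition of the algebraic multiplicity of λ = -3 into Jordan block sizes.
Block sizes for λ = -3: [3, 1, 1]

Step 1 — from the characteristic polynomial, algebraic multiplicity of λ = -3 is 5. From dim ker(A − (-3)·I) = 3, there are exactly 3 Jordan blocks for λ = -3.
Step 2 — from the minimal polynomial, the factor (x + 3)^3 tells us the largest block for λ = -3 has size 3.
Step 3 — with total size 5, 3 blocks, and largest block 3, the block sizes (in nonincreasing order) are [3, 1, 1].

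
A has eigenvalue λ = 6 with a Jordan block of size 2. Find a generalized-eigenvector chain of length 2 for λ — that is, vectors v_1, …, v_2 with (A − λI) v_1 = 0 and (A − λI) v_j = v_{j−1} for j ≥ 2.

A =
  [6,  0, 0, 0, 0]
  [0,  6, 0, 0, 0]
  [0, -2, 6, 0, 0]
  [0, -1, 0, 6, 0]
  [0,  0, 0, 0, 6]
A Jordan chain for λ = 6 of length 2:
v_1 = (0, 0, -2, -1, 0)ᵀ
v_2 = (0, 1, 0, 0, 0)ᵀ

Let N = A − (6)·I. We want v_2 with N^2 v_2 = 0 but N^1 v_2 ≠ 0; then v_{j-1} := N · v_j for j = 2, …, 2.

Pick v_2 = (0, 1, 0, 0, 0)ᵀ.
Then v_1 = N · v_2 = (0, 0, -2, -1, 0)ᵀ.

Sanity check: (A − (6)·I) v_1 = (0, 0, 0, 0, 0)ᵀ = 0. ✓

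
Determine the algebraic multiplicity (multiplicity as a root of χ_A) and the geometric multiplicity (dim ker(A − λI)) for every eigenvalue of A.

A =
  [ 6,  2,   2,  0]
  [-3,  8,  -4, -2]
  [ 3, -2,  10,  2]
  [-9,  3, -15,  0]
λ = 6: alg = 4, geom = 2

Step 1 — factor the characteristic polynomial to read off the algebraic multiplicities:
  χ_A(x) = (x - 6)^4

Step 2 — compute geometric multiplicities via the rank-nullity identity g(λ) = n − rank(A − λI):
  rank(A − (6)·I) = 2, so dim ker(A − (6)·I) = n − 2 = 2

Summary:
  λ = 6: algebraic multiplicity = 4, geometric multiplicity = 2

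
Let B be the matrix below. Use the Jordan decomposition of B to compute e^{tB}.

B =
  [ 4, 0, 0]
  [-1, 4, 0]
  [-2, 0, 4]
e^{tB} =
  [exp(4*t), 0, 0]
  [-t*exp(4*t), exp(4*t), 0]
  [-2*t*exp(4*t), 0, exp(4*t)]

Strategy: write B = P · J · P⁻¹ where J is a Jordan canonical form, so e^{tB} = P · e^{tJ} · P⁻¹, and e^{tJ} can be computed block-by-block.

B has Jordan form
J =
  [4, 1, 0]
  [0, 4, 0]
  [0, 0, 4]
(up to reordering of blocks).

Per-block formulas:
  For a 2×2 Jordan block J_2(4): exp(t · J_2(4)) = e^(4t)·(I + t·N), where N is the 2×2 nilpotent shift.
  For a 1×1 block at λ = 4: exp(t · [4]) = [e^(4t)].

After assembling e^{tJ} and conjugating by P, we get:

e^{tB} =
  [exp(4*t), 0, 0]
  [-t*exp(4*t), exp(4*t), 0]
  [-2*t*exp(4*t), 0, exp(4*t)]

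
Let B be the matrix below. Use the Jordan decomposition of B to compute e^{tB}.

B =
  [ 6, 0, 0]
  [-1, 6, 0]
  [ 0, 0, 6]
e^{tB} =
  [exp(6*t), 0, 0]
  [-t*exp(6*t), exp(6*t), 0]
  [0, 0, exp(6*t)]

Strategy: write B = P · J · P⁻¹ where J is a Jordan canonical form, so e^{tB} = P · e^{tJ} · P⁻¹, and e^{tJ} can be computed block-by-block.

B has Jordan form
J =
  [6, 1, 0]
  [0, 6, 0]
  [0, 0, 6]
(up to reordering of blocks).

Per-block formulas:
  For a 2×2 Jordan block J_2(6): exp(t · J_2(6)) = e^(6t)·(I + t·N), where N is the 2×2 nilpotent shift.
  For a 1×1 block at λ = 6: exp(t · [6]) = [e^(6t)].

After assembling e^{tJ} and conjugating by P, we get:

e^{tB} =
  [exp(6*t), 0, 0]
  [-t*exp(6*t), exp(6*t), 0]
  [0, 0, exp(6*t)]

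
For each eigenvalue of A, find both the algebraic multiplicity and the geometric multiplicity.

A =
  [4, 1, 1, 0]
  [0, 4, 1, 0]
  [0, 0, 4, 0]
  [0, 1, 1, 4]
λ = 4: alg = 4, geom = 2

Step 1 — factor the characteristic polynomial to read off the algebraic multiplicities:
  χ_A(x) = (x - 4)^4

Step 2 — compute geometric multiplicities via the rank-nullity identity g(λ) = n − rank(A − λI):
  rank(A − (4)·I) = 2, so dim ker(A − (4)·I) = n − 2 = 2

Summary:
  λ = 4: algebraic multiplicity = 4, geometric multiplicity = 2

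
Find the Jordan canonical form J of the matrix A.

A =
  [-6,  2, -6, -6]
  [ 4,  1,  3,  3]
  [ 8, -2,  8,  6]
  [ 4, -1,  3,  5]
J_2(2) ⊕ J_1(2) ⊕ J_1(2)

The characteristic polynomial is
  det(x·I − A) = x^4 - 8*x^3 + 24*x^2 - 32*x + 16 = (x - 2)^4

Eigenvalues and multiplicities (the geometric multiplicity of λ is n − rank(A − λI), which equals the number of Jordan blocks for λ):
  λ = 2: algebraic multiplicity = 4, geometric multiplicity = 3

Determining the block sizes for each eigenvalue:
  λ = 2: 3 blocks summing to 4 forces exactly one block of size 2 and the rest size 1 → block sizes [2, 1, 1]

Assembling the blocks gives a Jordan form
J =
  [2, 1, 0, 0]
  [0, 2, 0, 0]
  [0, 0, 2, 0]
  [0, 0, 0, 2]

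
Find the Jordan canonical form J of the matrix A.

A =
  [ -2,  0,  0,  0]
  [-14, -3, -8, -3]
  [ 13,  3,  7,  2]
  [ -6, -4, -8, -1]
J_1(-2) ⊕ J_3(1)

The characteristic polynomial is
  det(x·I − A) = x^4 - x^3 - 3*x^2 + 5*x - 2 = (x - 1)^3*(x + 2)

Eigenvalues and multiplicities (the geometric multiplicity of λ is n − rank(A − λI), which equals the number of Jordan blocks for λ):
  λ = -2: algebraic multiplicity = 1, geometric multiplicity = 1
  λ = 1: algebraic multiplicity = 3, geometric multiplicity = 1

Determining the block sizes for each eigenvalue:
  λ = -2: one block (gm = 1), so the single block has size am = 1 → block sizes [1]
  λ = 1: one block (gm = 1), so the single block has size am = 3 → block sizes [3]

Assembling the blocks gives a Jordan form
J =
  [-2, 0, 0, 0]
  [ 0, 1, 1, 0]
  [ 0, 0, 1, 1]
  [ 0, 0, 0, 1]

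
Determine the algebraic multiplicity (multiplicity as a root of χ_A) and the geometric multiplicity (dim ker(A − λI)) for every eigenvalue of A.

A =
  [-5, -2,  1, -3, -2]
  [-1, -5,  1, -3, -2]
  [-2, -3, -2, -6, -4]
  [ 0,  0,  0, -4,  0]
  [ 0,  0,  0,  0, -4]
λ = -4: alg = 5, geom = 3

Step 1 — factor the characteristic polynomial to read off the algebraic multiplicities:
  χ_A(x) = (x + 4)^5

Step 2 — compute geometric multiplicities via the rank-nullity identity g(λ) = n − rank(A − λI):
  rank(A − (-4)·I) = 2, so dim ker(A − (-4)·I) = n − 2 = 3

Summary:
  λ = -4: algebraic multiplicity = 5, geometric multiplicity = 3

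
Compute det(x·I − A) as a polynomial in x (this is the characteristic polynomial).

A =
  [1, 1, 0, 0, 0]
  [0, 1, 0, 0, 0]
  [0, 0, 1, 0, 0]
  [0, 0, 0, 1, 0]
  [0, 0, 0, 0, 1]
x^5 - 5*x^4 + 10*x^3 - 10*x^2 + 5*x - 1

Expanding det(x·I − A) (e.g. by cofactor expansion or by noting that A is similar to its Jordan form J, which has the same characteristic polynomial as A) gives
  χ_A(x) = x^5 - 5*x^4 + 10*x^3 - 10*x^2 + 5*x - 1
which factors as (x - 1)^5. The eigenvalues (with algebraic multiplicities) are λ = 1 with multiplicity 5.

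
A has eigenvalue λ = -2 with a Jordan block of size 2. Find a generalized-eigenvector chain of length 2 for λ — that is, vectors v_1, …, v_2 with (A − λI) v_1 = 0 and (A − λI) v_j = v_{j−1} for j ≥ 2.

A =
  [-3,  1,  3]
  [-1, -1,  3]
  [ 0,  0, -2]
A Jordan chain for λ = -2 of length 2:
v_1 = (-1, -1, 0)ᵀ
v_2 = (1, 0, 0)ᵀ

Let N = A − (-2)·I. We want v_2 with N^2 v_2 = 0 but N^1 v_2 ≠ 0; then v_{j-1} := N · v_j for j = 2, …, 2.

Pick v_2 = (1, 0, 0)ᵀ.
Then v_1 = N · v_2 = (-1, -1, 0)ᵀ.

Sanity check: (A − (-2)·I) v_1 = (0, 0, 0)ᵀ = 0. ✓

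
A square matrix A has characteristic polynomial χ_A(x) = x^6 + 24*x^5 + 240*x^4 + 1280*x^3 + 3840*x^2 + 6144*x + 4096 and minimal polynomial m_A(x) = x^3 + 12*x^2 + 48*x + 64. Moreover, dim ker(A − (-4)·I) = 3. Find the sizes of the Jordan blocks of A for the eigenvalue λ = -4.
Block sizes for λ = -4: [3, 2, 1]

Step 1 — from the characteristic polynomial, algebraic multiplicity of λ = -4 is 6. From dim ker(A − (-4)·I) = 3, there are exactly 3 Jordan blocks for λ = -4.
Step 2 — from the minimal polynomial, the factor (x + 4)^3 tells us the largest block for λ = -4 has size 3.
Step 3 — with total size 6, 3 blocks, and largest block 3, the block sizes (in nonincreasing order) are [3, 2, 1].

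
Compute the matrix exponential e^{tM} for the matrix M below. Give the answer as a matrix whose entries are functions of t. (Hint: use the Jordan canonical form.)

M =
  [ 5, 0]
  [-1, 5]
e^{tM} =
  [exp(5*t), 0]
  [-t*exp(5*t), exp(5*t)]

Strategy: write M = P · J · P⁻¹ where J is a Jordan canonical form, so e^{tM} = P · e^{tJ} · P⁻¹, and e^{tJ} can be computed block-by-block.

M has Jordan form
J =
  [5, 1]
  [0, 5]
(up to reordering of blocks).

Per-block formulas:
  For a 2×2 Jordan block J_2(5): exp(t · J_2(5)) = e^(5t)·(I + t·N), where N is the 2×2 nilpotent shift.

After assembling e^{tJ} and conjugating by P, we get:

e^{tM} =
  [exp(5*t), 0]
  [-t*exp(5*t), exp(5*t)]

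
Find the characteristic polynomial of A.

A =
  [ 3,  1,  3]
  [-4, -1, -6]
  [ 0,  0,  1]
x^3 - 3*x^2 + 3*x - 1

Expanding det(x·I − A) (e.g. by cofactor expansion or by noting that A is similar to its Jordan form J, which has the same characteristic polynomial as A) gives
  χ_A(x) = x^3 - 3*x^2 + 3*x - 1
which factors as (x - 1)^3. The eigenvalues (with algebraic multiplicities) are λ = 1 with multiplicity 3.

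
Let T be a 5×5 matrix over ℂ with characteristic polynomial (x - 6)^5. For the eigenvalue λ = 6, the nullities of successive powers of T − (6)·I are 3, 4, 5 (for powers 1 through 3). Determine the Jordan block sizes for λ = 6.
Block sizes for λ = 6: [3, 1, 1]

From the dimensions of kernels of powers, the number of Jordan blocks of size at least j is d_j − d_{j−1} where d_j = dim ker(N^j) (with d_0 = 0). Computing the differences gives [3, 1, 1].
The number of blocks of size exactly k is (#blocks of size ≥ k) − (#blocks of size ≥ k + 1), so the partition is: 2 block(s) of size 1, 1 block(s) of size 3.
In nonincreasing order the block sizes are [3, 1, 1].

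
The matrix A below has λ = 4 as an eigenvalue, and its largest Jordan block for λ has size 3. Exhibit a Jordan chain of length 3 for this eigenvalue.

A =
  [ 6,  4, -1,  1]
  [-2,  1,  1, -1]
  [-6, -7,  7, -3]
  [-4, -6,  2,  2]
A Jordan chain for λ = 4 of length 3:
v_1 = (-2, 0, -4, 0)ᵀ
v_2 = (2, -2, -6, -4)ᵀ
v_3 = (1, 0, 0, 0)ᵀ

Let N = A − (4)·I. We want v_3 with N^3 v_3 = 0 but N^2 v_3 ≠ 0; then v_{j-1} := N · v_j for j = 3, …, 2.

Pick v_3 = (1, 0, 0, 0)ᵀ.
Then v_2 = N · v_3 = (2, -2, -6, -4)ᵀ.
Then v_1 = N · v_2 = (-2, 0, -4, 0)ᵀ.

Sanity check: (A − (4)·I) v_1 = (0, 0, 0, 0)ᵀ = 0. ✓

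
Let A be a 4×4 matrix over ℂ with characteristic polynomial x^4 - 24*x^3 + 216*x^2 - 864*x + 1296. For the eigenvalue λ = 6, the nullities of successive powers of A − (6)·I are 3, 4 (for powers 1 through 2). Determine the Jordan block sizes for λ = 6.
Block sizes for λ = 6: [2, 1, 1]

From the dimensions of kernels of powers, the number of Jordan blocks of size at least j is d_j − d_{j−1} where d_j = dim ker(N^j) (with d_0 = 0). Computing the differences gives [3, 1].
The number of blocks of size exactly k is (#blocks of size ≥ k) − (#blocks of size ≥ k + 1), so the partition is: 2 block(s) of size 1, 1 block(s) of size 2.
In nonincreasing order the block sizes are [2, 1, 1].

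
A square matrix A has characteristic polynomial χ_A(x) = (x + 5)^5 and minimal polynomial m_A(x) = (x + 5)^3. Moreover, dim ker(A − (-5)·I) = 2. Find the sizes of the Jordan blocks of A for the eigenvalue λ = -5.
Block sizes for λ = -5: [3, 2]

Step 1 — from the characteristic polynomial, algebraic multiplicity of λ = -5 is 5. From dim ker(A − (-5)·I) = 2, there are exactly 2 Jordan blocks for λ = -5.
Step 2 — from the minimal polynomial, the factor (x + 5)^3 tells us the largest block for λ = -5 has size 3.
Step 3 — with total size 5, 2 blocks, and largest block 3, the block sizes (in nonincreasing order) are [3, 2].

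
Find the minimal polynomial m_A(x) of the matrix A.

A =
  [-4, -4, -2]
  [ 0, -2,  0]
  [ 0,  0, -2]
x^2 + 6*x + 8

The characteristic polynomial is χ_A(x) = (x + 2)^2*(x + 4), so the eigenvalues are known. The minimal polynomial is
  m_A(x) = Π_λ (x − λ)^{k_λ}
where k_λ is the size of the *largest* Jordan block for λ (equivalently, the smallest k with (A − λI)^k v = 0 for every generalised eigenvector v of λ).

  λ = -4: largest Jordan block has size 1, contributing (x + 4)
  λ = -2: largest Jordan block has size 1, contributing (x + 2)

So m_A(x) = (x + 2)*(x + 4) = x^2 + 6*x + 8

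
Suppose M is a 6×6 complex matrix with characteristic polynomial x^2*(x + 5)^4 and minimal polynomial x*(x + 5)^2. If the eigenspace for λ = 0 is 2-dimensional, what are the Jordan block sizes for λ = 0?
Block sizes for λ = 0: [1, 1]

Step 1 — from the characteristic polynomial, algebraic multiplicity of λ = 0 is 2. From dim ker(M − (0)·I) = 2, there are exactly 2 Jordan blocks for λ = 0.
Step 2 — from the minimal polynomial, the factor (x − 0) tells us the largest block for λ = 0 has size 1.
Step 3 — with total size 2, 2 blocks, and largest block 1, the block sizes (in nonincreasing order) are [1, 1].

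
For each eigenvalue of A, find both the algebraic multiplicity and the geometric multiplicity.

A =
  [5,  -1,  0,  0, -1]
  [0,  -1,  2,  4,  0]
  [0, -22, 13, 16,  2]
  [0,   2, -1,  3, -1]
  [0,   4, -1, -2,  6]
λ = 5: alg = 4, geom = 3; λ = 6: alg = 1, geom = 1

Step 1 — factor the characteristic polynomial to read off the algebraic multiplicities:
  χ_A(x) = (x - 6)*(x - 5)^4

Step 2 — compute geometric multiplicities via the rank-nullity identity g(λ) = n − rank(A − λI):
  rank(A − (5)·I) = 2, so dim ker(A − (5)·I) = n − 2 = 3
  rank(A − (6)·I) = 4, so dim ker(A − (6)·I) = n − 4 = 1

Summary:
  λ = 5: algebraic multiplicity = 4, geometric multiplicity = 3
  λ = 6: algebraic multiplicity = 1, geometric multiplicity = 1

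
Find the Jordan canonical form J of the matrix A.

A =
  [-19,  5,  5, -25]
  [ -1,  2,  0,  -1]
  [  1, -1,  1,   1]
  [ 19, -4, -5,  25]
J_2(1) ⊕ J_1(1) ⊕ J_1(6)

The characteristic polynomial is
  det(x·I − A) = x^4 - 9*x^3 + 21*x^2 - 19*x + 6 = (x - 6)*(x - 1)^3

Eigenvalues and multiplicities (the geometric multiplicity of λ is n − rank(A − λI), which equals the number of Jordan blocks for λ):
  λ = 1: algebraic multiplicity = 3, geometric multiplicity = 2
  λ = 6: algebraic multiplicity = 1, geometric multiplicity = 1

Determining the block sizes for each eigenvalue:
  λ = 1: 2 blocks summing to 3 forces exactly one block of size 2 and the rest size 1 → block sizes [2, 1]
  λ = 6: one block (gm = 1), so the single block has size am = 1 → block sizes [1]

Assembling the blocks gives a Jordan form
J =
  [1, 1, 0, 0]
  [0, 1, 0, 0]
  [0, 0, 1, 0]
  [0, 0, 0, 6]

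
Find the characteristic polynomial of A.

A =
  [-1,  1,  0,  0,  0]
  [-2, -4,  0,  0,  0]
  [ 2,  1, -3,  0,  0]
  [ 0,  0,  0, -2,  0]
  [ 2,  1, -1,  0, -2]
x^5 + 12*x^4 + 57*x^3 + 134*x^2 + 156*x + 72

Expanding det(x·I − A) (e.g. by cofactor expansion or by noting that A is similar to its Jordan form J, which has the same characteristic polynomial as A) gives
  χ_A(x) = x^5 + 12*x^4 + 57*x^3 + 134*x^2 + 156*x + 72
which factors as (x + 2)^3*(x + 3)^2. The eigenvalues (with algebraic multiplicities) are λ = -3 with multiplicity 2, λ = -2 with multiplicity 3.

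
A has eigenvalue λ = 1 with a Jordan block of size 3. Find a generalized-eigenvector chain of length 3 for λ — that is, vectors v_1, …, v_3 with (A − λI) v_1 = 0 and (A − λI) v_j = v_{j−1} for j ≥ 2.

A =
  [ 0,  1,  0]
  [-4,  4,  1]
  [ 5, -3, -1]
A Jordan chain for λ = 1 of length 3:
v_1 = (-3, -3, -3)ᵀ
v_2 = (-1, -4, 5)ᵀ
v_3 = (1, 0, 0)ᵀ

Let N = A − (1)·I. We want v_3 with N^3 v_3 = 0 but N^2 v_3 ≠ 0; then v_{j-1} := N · v_j for j = 3, …, 2.

Pick v_3 = (1, 0, 0)ᵀ.
Then v_2 = N · v_3 = (-1, -4, 5)ᵀ.
Then v_1 = N · v_2 = (-3, -3, -3)ᵀ.

Sanity check: (A − (1)·I) v_1 = (0, 0, 0)ᵀ = 0. ✓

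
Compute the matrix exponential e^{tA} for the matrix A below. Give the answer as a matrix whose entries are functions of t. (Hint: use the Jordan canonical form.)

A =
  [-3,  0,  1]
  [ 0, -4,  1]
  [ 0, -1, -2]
e^{tA} =
  [exp(-3*t), -t^2*exp(-3*t)/2, t^2*exp(-3*t)/2 + t*exp(-3*t)]
  [0, -t*exp(-3*t) + exp(-3*t), t*exp(-3*t)]
  [0, -t*exp(-3*t), t*exp(-3*t) + exp(-3*t)]

Strategy: write A = P · J · P⁻¹ where J is a Jordan canonical form, so e^{tA} = P · e^{tJ} · P⁻¹, and e^{tJ} can be computed block-by-block.

A has Jordan form
J =
  [-3,  1,  0]
  [ 0, -3,  1]
  [ 0,  0, -3]
(up to reordering of blocks).

Per-block formulas:
  For a 3×3 Jordan block J_3(-3): exp(t · J_3(-3)) = e^(-3t)·(I + t·N + (t^2/2)·N^2), where N is the 3×3 nilpotent shift.

After assembling e^{tJ} and conjugating by P, we get:

e^{tA} =
  [exp(-3*t), -t^2*exp(-3*t)/2, t^2*exp(-3*t)/2 + t*exp(-3*t)]
  [0, -t*exp(-3*t) + exp(-3*t), t*exp(-3*t)]
  [0, -t*exp(-3*t), t*exp(-3*t) + exp(-3*t)]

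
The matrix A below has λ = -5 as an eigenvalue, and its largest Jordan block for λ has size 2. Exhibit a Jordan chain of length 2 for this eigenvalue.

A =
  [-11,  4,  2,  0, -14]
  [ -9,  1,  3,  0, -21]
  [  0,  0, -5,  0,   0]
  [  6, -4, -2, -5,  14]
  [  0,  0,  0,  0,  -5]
A Jordan chain for λ = -5 of length 2:
v_1 = (-6, -9, 0, 6, 0)ᵀ
v_2 = (1, 0, 0, 0, 0)ᵀ

Let N = A − (-5)·I. We want v_2 with N^2 v_2 = 0 but N^1 v_2 ≠ 0; then v_{j-1} := N · v_j for j = 2, …, 2.

Pick v_2 = (1, 0, 0, 0, 0)ᵀ.
Then v_1 = N · v_2 = (-6, -9, 0, 6, 0)ᵀ.

Sanity check: (A − (-5)·I) v_1 = (0, 0, 0, 0, 0)ᵀ = 0. ✓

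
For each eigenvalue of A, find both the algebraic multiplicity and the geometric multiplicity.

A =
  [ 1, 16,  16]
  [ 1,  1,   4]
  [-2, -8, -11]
λ = -3: alg = 3, geom = 2

Step 1 — factor the characteristic polynomial to read off the algebraic multiplicities:
  χ_A(x) = (x + 3)^3

Step 2 — compute geometric multiplicities via the rank-nullity identity g(λ) = n − rank(A − λI):
  rank(A − (-3)·I) = 1, so dim ker(A − (-3)·I) = n − 1 = 2

Summary:
  λ = -3: algebraic multiplicity = 3, geometric multiplicity = 2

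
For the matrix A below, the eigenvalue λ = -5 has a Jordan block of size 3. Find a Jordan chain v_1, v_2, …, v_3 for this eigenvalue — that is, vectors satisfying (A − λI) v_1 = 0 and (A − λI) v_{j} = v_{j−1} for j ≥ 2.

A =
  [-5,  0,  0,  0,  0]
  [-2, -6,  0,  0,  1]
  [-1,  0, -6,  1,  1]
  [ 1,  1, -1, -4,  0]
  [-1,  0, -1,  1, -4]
A Jordan chain for λ = -5 of length 3:
v_1 = (0, 1, 1, 0, 1)ᵀ
v_2 = (0, -2, -1, 1, -1)ᵀ
v_3 = (1, 0, 0, 0, 0)ᵀ

Let N = A − (-5)·I. We want v_3 with N^3 v_3 = 0 but N^2 v_3 ≠ 0; then v_{j-1} := N · v_j for j = 3, …, 2.

Pick v_3 = (1, 0, 0, 0, 0)ᵀ.
Then v_2 = N · v_3 = (0, -2, -1, 1, -1)ᵀ.
Then v_1 = N · v_2 = (0, 1, 1, 0, 1)ᵀ.

Sanity check: (A − (-5)·I) v_1 = (0, 0, 0, 0, 0)ᵀ = 0. ✓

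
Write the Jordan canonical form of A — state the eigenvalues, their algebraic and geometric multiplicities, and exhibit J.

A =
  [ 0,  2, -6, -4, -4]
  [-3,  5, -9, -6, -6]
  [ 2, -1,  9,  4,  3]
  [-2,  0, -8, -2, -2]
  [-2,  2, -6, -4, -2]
J_3(2) ⊕ J_1(2) ⊕ J_1(2)

The characteristic polynomial is
  det(x·I − A) = x^5 - 10*x^4 + 40*x^3 - 80*x^2 + 80*x - 32 = (x - 2)^5

Eigenvalues and multiplicities (the geometric multiplicity of λ is n − rank(A − λI), which equals the number of Jordan blocks for λ):
  λ = 2: algebraic multiplicity = 5, geometric multiplicity = 3

Determining the block sizes for each eigenvalue:
  λ = 2: with am = 5 and gm = 3, the partition is not yet determined (e.g. several partitions of 5 into 3 parts exist). Let N = A − (2)·I. Computing rank(N^1) = 2, rank(N^2) = 1, rank(N^3) = 0; the number of blocks of size ≥ j is rank(N^{j−1}) − rank(N^j), giving [3, 1, 1]. So we have 1 block(s) of size 3, 2 block(s) of size 1 → block sizes [3, 1, 1]

Assembling the blocks gives a Jordan form
J =
  [2, 1, 0, 0, 0]
  [0, 2, 1, 0, 0]
  [0, 0, 2, 0, 0]
  [0, 0, 0, 2, 0]
  [0, 0, 0, 0, 2]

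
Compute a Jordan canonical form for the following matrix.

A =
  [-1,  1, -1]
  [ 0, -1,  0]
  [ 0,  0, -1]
J_2(-1) ⊕ J_1(-1)

The characteristic polynomial is
  det(x·I − A) = x^3 + 3*x^2 + 3*x + 1 = (x + 1)^3

Eigenvalues and multiplicities (the geometric multiplicity of λ is n − rank(A − λI), which equals the number of Jordan blocks for λ):
  λ = -1: algebraic multiplicity = 3, geometric multiplicity = 2

Determining the block sizes for each eigenvalue:
  λ = -1: 2 blocks summing to 3 forces exactly one block of size 2 and the rest size 1 → block sizes [2, 1]

Assembling the blocks gives a Jordan form
J =
  [-1,  1,  0]
  [ 0, -1,  0]
  [ 0,  0, -1]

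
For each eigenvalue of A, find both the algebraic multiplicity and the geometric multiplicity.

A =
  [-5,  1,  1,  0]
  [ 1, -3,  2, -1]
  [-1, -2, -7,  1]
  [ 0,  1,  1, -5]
λ = -5: alg = 4, geom = 2

Step 1 — factor the characteristic polynomial to read off the algebraic multiplicities:
  χ_A(x) = (x + 5)^4

Step 2 — compute geometric multiplicities via the rank-nullity identity g(λ) = n − rank(A − λI):
  rank(A − (-5)·I) = 2, so dim ker(A − (-5)·I) = n − 2 = 2

Summary:
  λ = -5: algebraic multiplicity = 4, geometric multiplicity = 2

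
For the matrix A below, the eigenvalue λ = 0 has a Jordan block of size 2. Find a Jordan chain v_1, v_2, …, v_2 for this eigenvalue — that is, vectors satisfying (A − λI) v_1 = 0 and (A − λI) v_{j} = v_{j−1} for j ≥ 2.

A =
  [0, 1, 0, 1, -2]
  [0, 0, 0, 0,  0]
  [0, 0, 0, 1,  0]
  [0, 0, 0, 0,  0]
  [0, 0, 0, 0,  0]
A Jordan chain for λ = 0 of length 2:
v_1 = (1, 0, 0, 0, 0)ᵀ
v_2 = (0, 1, 0, 0, 0)ᵀ

Let N = A − (0)·I. We want v_2 with N^2 v_2 = 0 but N^1 v_2 ≠ 0; then v_{j-1} := N · v_j for j = 2, …, 2.

Pick v_2 = (0, 1, 0, 0, 0)ᵀ.
Then v_1 = N · v_2 = (1, 0, 0, 0, 0)ᵀ.

Sanity check: (A − (0)·I) v_1 = (0, 0, 0, 0, 0)ᵀ = 0. ✓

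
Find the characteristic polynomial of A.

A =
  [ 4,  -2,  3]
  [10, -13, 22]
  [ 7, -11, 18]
x^3 - 9*x^2 + 27*x - 27

Expanding det(x·I − A) (e.g. by cofactor expansion or by noting that A is similar to its Jordan form J, which has the same characteristic polynomial as A) gives
  χ_A(x) = x^3 - 9*x^2 + 27*x - 27
which factors as (x - 3)^3. The eigenvalues (with algebraic multiplicities) are λ = 3 with multiplicity 3.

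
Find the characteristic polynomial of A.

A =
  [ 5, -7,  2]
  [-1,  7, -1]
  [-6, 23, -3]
x^3 - 9*x^2 + 27*x - 27

Expanding det(x·I − A) (e.g. by cofactor expansion or by noting that A is similar to its Jordan form J, which has the same characteristic polynomial as A) gives
  χ_A(x) = x^3 - 9*x^2 + 27*x - 27
which factors as (x - 3)^3. The eigenvalues (with algebraic multiplicities) are λ = 3 with multiplicity 3.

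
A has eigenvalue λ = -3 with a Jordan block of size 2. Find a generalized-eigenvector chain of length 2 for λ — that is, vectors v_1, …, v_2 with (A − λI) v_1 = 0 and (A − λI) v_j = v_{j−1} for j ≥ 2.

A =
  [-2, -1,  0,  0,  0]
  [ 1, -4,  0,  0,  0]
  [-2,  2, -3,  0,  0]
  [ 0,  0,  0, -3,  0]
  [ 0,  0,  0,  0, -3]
A Jordan chain for λ = -3 of length 2:
v_1 = (1, 1, -2, 0, 0)ᵀ
v_2 = (1, 0, 0, 0, 0)ᵀ

Let N = A − (-3)·I. We want v_2 with N^2 v_2 = 0 but N^1 v_2 ≠ 0; then v_{j-1} := N · v_j for j = 2, …, 2.

Pick v_2 = (1, 0, 0, 0, 0)ᵀ.
Then v_1 = N · v_2 = (1, 1, -2, 0, 0)ᵀ.

Sanity check: (A − (-3)·I) v_1 = (0, 0, 0, 0, 0)ᵀ = 0. ✓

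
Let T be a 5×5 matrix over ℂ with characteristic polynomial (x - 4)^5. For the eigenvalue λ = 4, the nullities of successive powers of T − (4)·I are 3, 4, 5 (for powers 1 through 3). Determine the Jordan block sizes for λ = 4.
Block sizes for λ = 4: [3, 1, 1]

From the dimensions of kernels of powers, the number of Jordan blocks of size at least j is d_j − d_{j−1} where d_j = dim ker(N^j) (with d_0 = 0). Computing the differences gives [3, 1, 1].
The number of blocks of size exactly k is (#blocks of size ≥ k) − (#blocks of size ≥ k + 1), so the partition is: 2 block(s) of size 1, 1 block(s) of size 3.
In nonincreasing order the block sizes are [3, 1, 1].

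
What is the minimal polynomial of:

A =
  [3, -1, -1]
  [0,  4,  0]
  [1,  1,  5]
x^2 - 8*x + 16

The characteristic polynomial is χ_A(x) = (x - 4)^3, so the eigenvalues are known. The minimal polynomial is
  m_A(x) = Π_λ (x − λ)^{k_λ}
where k_λ is the size of the *largest* Jordan block for λ (equivalently, the smallest k with (A − λI)^k v = 0 for every generalised eigenvector v of λ).

  λ = 4: largest Jordan block has size 2, contributing (x − 4)^2

So m_A(x) = (x - 4)^2 = x^2 - 8*x + 16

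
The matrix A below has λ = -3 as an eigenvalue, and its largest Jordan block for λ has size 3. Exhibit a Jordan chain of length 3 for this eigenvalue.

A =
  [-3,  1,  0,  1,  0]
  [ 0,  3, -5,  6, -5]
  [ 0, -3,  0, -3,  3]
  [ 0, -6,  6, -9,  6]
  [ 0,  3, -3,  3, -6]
A Jordan chain for λ = -3 of length 3:
v_1 = (1, 6, -3, -6, 3)ᵀ
v_2 = (0, -5, 3, 6, -3)ᵀ
v_3 = (0, 0, 1, 0, 0)ᵀ

Let N = A − (-3)·I. We want v_3 with N^3 v_3 = 0 but N^2 v_3 ≠ 0; then v_{j-1} := N · v_j for j = 3, …, 2.

Pick v_3 = (0, 0, 1, 0, 0)ᵀ.
Then v_2 = N · v_3 = (0, -5, 3, 6, -3)ᵀ.
Then v_1 = N · v_2 = (1, 6, -3, -6, 3)ᵀ.

Sanity check: (A − (-3)·I) v_1 = (0, 0, 0, 0, 0)ᵀ = 0. ✓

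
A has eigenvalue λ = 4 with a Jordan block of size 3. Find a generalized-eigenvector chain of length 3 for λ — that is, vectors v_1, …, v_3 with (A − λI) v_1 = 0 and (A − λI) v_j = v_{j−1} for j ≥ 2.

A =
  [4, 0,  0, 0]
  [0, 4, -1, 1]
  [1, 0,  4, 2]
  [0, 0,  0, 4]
A Jordan chain for λ = 4 of length 3:
v_1 = (0, -1, 0, 0)ᵀ
v_2 = (0, 0, 1, 0)ᵀ
v_3 = (1, 0, 0, 0)ᵀ

Let N = A − (4)·I. We want v_3 with N^3 v_3 = 0 but N^2 v_3 ≠ 0; then v_{j-1} := N · v_j for j = 3, …, 2.

Pick v_3 = (1, 0, 0, 0)ᵀ.
Then v_2 = N · v_3 = (0, 0, 1, 0)ᵀ.
Then v_1 = N · v_2 = (0, -1, 0, 0)ᵀ.

Sanity check: (A − (4)·I) v_1 = (0, 0, 0, 0)ᵀ = 0. ✓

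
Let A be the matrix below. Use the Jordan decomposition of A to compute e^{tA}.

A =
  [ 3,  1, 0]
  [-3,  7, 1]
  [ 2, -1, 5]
e^{tA} =
  [t^2*exp(5*t)/2 - 2*t*exp(5*t) + exp(5*t), t*exp(5*t), t^2*exp(5*t)/2]
  [t^2*exp(5*t) - 3*t*exp(5*t), 2*t*exp(5*t) + exp(5*t), t^2*exp(5*t) + t*exp(5*t)]
  [-t^2*exp(5*t)/2 + 2*t*exp(5*t), -t*exp(5*t), -t^2*exp(5*t)/2 + exp(5*t)]

Strategy: write A = P · J · P⁻¹ where J is a Jordan canonical form, so e^{tA} = P · e^{tJ} · P⁻¹, and e^{tJ} can be computed block-by-block.

A has Jordan form
J =
  [5, 1, 0]
  [0, 5, 1]
  [0, 0, 5]
(up to reordering of blocks).

Per-block formulas:
  For a 3×3 Jordan block J_3(5): exp(t · J_3(5)) = e^(5t)·(I + t·N + (t^2/2)·N^2), where N is the 3×3 nilpotent shift.

After assembling e^{tJ} and conjugating by P, we get:

e^{tA} =
  [t^2*exp(5*t)/2 - 2*t*exp(5*t) + exp(5*t), t*exp(5*t), t^2*exp(5*t)/2]
  [t^2*exp(5*t) - 3*t*exp(5*t), 2*t*exp(5*t) + exp(5*t), t^2*exp(5*t) + t*exp(5*t)]
  [-t^2*exp(5*t)/2 + 2*t*exp(5*t), -t*exp(5*t), -t^2*exp(5*t)/2 + exp(5*t)]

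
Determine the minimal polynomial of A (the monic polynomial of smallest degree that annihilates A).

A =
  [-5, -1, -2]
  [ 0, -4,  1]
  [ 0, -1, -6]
x^3 + 15*x^2 + 75*x + 125

The characteristic polynomial is χ_A(x) = (x + 5)^3, so the eigenvalues are known. The minimal polynomial is
  m_A(x) = Π_λ (x − λ)^{k_λ}
where k_λ is the size of the *largest* Jordan block for λ (equivalently, the smallest k with (A − λI)^k v = 0 for every generalised eigenvector v of λ).

  λ = -5: largest Jordan block has size 3, contributing (x + 5)^3

So m_A(x) = (x + 5)^3 = x^3 + 15*x^2 + 75*x + 125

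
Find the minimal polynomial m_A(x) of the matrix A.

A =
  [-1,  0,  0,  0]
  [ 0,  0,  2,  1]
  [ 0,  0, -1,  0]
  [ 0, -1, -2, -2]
x^2 + 2*x + 1

The characteristic polynomial is χ_A(x) = (x + 1)^4, so the eigenvalues are known. The minimal polynomial is
  m_A(x) = Π_λ (x − λ)^{k_λ}
where k_λ is the size of the *largest* Jordan block for λ (equivalently, the smallest k with (A − λI)^k v = 0 for every generalised eigenvector v of λ).

  λ = -1: largest Jordan block has size 2, contributing (x + 1)^2

So m_A(x) = (x + 1)^2 = x^2 + 2*x + 1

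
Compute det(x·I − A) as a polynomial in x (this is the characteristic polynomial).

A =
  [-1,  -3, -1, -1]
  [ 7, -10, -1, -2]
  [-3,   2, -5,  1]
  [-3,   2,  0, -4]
x^4 + 20*x^3 + 150*x^2 + 500*x + 625

Expanding det(x·I − A) (e.g. by cofactor expansion or by noting that A is similar to its Jordan form J, which has the same characteristic polynomial as A) gives
  χ_A(x) = x^4 + 20*x^3 + 150*x^2 + 500*x + 625
which factors as (x + 5)^4. The eigenvalues (with algebraic multiplicities) are λ = -5 with multiplicity 4.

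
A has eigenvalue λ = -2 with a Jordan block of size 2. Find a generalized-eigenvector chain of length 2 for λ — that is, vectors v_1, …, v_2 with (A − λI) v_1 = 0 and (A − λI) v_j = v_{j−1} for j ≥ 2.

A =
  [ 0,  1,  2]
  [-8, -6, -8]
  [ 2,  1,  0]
A Jordan chain for λ = -2 of length 2:
v_1 = (2, -8, 2)ᵀ
v_2 = (1, 0, 0)ᵀ

Let N = A − (-2)·I. We want v_2 with N^2 v_2 = 0 but N^1 v_2 ≠ 0; then v_{j-1} := N · v_j for j = 2, …, 2.

Pick v_2 = (1, 0, 0)ᵀ.
Then v_1 = N · v_2 = (2, -8, 2)ᵀ.

Sanity check: (A − (-2)·I) v_1 = (0, 0, 0)ᵀ = 0. ✓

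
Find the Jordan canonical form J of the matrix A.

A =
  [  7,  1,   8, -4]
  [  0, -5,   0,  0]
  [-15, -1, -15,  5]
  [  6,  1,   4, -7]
J_2(-5) ⊕ J_2(-5)

The characteristic polynomial is
  det(x·I − A) = x^4 + 20*x^3 + 150*x^2 + 500*x + 625 = (x + 5)^4

Eigenvalues and multiplicities (the geometric multiplicity of λ is n − rank(A − λI), which equals the number of Jordan blocks for λ):
  λ = -5: algebraic multiplicity = 4, geometric multiplicity = 2

Determining the block sizes for each eigenvalue:
  λ = -5: with am = 4 and gm = 2, the partition is not yet determined (e.g. several partitions of 4 into 2 parts exist). Let N = A − (-5)·I. Computing rank(N^1) = 2, rank(N^2) = 0; the number of blocks of size ≥ j is rank(N^{j−1}) − rank(N^j), giving [2, 2]. So we have 2 block(s) of size 2 → block sizes [2, 2]

Assembling the blocks gives a Jordan form
J =
  [-5,  1,  0,  0]
  [ 0, -5,  0,  0]
  [ 0,  0, -5,  1]
  [ 0,  0,  0, -5]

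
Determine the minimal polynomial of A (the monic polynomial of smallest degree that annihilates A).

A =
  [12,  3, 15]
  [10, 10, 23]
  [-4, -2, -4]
x^3 - 18*x^2 + 108*x - 216

The characteristic polynomial is χ_A(x) = (x - 6)^3, so the eigenvalues are known. The minimal polynomial is
  m_A(x) = Π_λ (x − λ)^{k_λ}
where k_λ is the size of the *largest* Jordan block for λ (equivalently, the smallest k with (A − λI)^k v = 0 for every generalised eigenvector v of λ).

  λ = 6: largest Jordan block has size 3, contributing (x − 6)^3

So m_A(x) = (x - 6)^3 = x^3 - 18*x^2 + 108*x - 216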